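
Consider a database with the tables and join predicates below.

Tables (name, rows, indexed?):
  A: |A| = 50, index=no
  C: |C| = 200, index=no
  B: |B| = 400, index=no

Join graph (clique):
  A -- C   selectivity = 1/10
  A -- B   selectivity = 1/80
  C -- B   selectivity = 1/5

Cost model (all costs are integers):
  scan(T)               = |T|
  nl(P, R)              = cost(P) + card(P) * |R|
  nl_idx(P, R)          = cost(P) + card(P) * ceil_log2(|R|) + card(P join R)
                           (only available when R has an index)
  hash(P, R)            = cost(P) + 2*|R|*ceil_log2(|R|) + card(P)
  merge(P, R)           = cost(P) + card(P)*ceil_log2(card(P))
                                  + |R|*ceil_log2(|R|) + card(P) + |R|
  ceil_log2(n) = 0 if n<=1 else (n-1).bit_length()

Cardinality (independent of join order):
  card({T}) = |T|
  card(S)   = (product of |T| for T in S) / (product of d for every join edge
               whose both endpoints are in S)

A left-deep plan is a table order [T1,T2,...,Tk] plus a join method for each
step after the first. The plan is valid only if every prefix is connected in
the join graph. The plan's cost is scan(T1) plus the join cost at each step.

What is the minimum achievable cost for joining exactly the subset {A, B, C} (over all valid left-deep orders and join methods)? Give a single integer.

Selinger DP over subsets of {A,B,C}:
  {A}: scan cost=50, card=50
  {C}: scan cost=200, card=200
  {B}: scan cost=400, card=400
  {AC}: card=1000; try (A,hash)→1000, (C,merge)→2200, (A,merge)→2350, (C,hash)→3300, (C,nl)→10050, (A,nl)→10200; best=1000 via (A,hash)
  {AB}: card=250; try (A,hash)→1400, (B,merge)→4400, (A,merge)→4750, (B,hash)→7300, (B,nl)→20050, (A,nl)→20400; best=1400 via (A,hash)
  {BC}: card=16000; try (C,hash)→4000, (B,merge)→6000, (C,merge)→6200, (B,hash)→7600, (B,nl)→80200, (C,nl)→80400; best=4000 via (C,hash)
  {ABC}: card=1000; try (C,hash)→4850, (C,merge)→5450, (B,hash)→9200, (B,merge)→16000, (A,hash)→20600, (C,nl)→51400 …(+3); best=4850 via (C,hash)

4850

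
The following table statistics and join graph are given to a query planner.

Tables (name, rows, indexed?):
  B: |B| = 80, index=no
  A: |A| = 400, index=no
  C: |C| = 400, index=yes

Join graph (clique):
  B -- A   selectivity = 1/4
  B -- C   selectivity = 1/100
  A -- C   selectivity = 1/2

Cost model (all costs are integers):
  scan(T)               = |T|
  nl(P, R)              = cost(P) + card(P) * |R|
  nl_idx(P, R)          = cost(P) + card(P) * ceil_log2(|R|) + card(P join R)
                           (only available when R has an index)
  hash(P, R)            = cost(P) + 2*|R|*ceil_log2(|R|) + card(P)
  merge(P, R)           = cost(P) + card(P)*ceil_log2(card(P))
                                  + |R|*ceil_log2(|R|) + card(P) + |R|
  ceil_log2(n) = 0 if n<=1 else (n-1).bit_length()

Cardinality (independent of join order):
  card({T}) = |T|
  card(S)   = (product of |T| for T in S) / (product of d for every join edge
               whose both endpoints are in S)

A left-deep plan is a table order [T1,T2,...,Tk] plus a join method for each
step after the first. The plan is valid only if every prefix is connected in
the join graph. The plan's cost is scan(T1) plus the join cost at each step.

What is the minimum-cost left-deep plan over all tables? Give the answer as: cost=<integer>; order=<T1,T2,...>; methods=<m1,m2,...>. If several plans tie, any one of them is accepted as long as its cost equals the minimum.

cost=8320; order=B,C,A; methods=nl_idx,merge

Selinger DP (subsets sized 1..n):
  {B}: scan cost=80, card=80
  {A}: scan cost=400, card=400
  {C}: scan cost=400, card=400
  {AB}: card=8000; try (B,hash)→1920, (A,merge)→4720, (B,merge)→5040, (A,hash)→7360, (A,nl)→32080, (B,nl)→32400; best=1920 via (B,hash)
  {BC}: card=320; try (C,nl_idx)→1120, (B,hash)→1920, (C,merge)→4720, (B,merge)→5040, (C,hash)→7360, (C,nl)→32080 …(+1); best=1120 via (C,nl_idx)
  {AC}: card=80000; try (C,hash)→8000, (A,hash)→8000, (C,merge)→8400, (A,merge)→8400, (C,nl_idx)→84000, (C,nl)→160400 …(+1); best=8000 via (C,hash)
  {ABC}: card=16000; try (A,merge)→8320, (A,hash)→8640, (C,hash)→17120, (B,hash)→89120, (C,nl_idx)→89920, (C,merge)→117920 …(+4); best=8320 via (A,merge)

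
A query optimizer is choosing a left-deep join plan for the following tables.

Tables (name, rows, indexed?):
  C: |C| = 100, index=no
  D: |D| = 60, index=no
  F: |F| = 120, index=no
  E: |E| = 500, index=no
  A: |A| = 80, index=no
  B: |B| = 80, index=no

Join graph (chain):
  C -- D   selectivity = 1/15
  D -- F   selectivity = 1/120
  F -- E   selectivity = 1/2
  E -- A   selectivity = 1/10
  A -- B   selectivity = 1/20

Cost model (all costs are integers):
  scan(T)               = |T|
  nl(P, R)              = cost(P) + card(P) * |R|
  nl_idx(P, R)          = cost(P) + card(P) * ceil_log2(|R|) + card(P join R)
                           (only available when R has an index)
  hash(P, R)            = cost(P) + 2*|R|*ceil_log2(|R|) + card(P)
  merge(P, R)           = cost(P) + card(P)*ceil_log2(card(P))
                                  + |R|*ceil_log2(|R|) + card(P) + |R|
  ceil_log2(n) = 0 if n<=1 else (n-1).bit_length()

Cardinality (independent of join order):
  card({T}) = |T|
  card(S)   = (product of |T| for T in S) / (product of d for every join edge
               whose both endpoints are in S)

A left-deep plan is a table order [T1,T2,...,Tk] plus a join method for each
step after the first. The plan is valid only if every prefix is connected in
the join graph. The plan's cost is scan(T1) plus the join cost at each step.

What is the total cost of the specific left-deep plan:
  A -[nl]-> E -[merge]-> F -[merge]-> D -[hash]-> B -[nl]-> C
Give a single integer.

step 1: scan A: cost=80, card=80
step 2: join E via nl
    card(P join E) = 80*500/(10) = 4000
    cost = 80 + 80*500 = 40080
step 3: join F via merge
    card(P join F) = 4000*120/(2) = 240000
    cost = 40080 + 4000*12 + 120*7 + 4000 + 120 = 93040
step 4: join D via merge
    card(P join D) = 240000*60/(120) = 120000
    cost = 93040 + 240000*18 + 60*6 + 240000 + 60 = 4653460
step 5: join B via hash
    card(P join B) = 120000*80/(20) = 480000
    cost = 4653460 + 2*80*7 + 120000 = 4774580
step 6: join C via nl
    card(P join C) = 480000*100/(15) = 3200000
    cost = 4774580 + 480000*100 = 52774580

52774580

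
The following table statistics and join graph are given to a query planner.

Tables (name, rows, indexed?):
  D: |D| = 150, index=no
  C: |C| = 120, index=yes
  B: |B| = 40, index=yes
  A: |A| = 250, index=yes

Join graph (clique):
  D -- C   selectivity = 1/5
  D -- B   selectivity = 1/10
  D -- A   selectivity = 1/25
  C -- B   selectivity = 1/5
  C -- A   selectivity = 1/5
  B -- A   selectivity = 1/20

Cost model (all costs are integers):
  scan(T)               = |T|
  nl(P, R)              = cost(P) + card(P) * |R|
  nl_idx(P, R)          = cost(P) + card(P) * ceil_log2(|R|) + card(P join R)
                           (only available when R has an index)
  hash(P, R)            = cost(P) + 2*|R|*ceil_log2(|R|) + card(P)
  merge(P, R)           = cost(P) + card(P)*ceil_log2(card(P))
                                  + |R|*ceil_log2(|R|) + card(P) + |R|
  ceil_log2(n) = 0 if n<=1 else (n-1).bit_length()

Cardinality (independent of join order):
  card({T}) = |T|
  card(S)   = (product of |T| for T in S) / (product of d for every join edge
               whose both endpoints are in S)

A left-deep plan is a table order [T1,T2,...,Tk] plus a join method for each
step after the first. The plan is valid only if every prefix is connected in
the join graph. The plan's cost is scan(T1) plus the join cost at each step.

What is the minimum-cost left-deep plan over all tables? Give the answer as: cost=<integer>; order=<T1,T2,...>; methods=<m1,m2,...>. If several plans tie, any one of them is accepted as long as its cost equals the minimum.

cost=5740; order=B,A,D,C; methods=nl_idx,hash,hash

Selinger DP (subsets sized 1..n):
  {D}: scan cost=150, card=150
  {C}: scan cost=120, card=120
  {B}: scan cost=40, card=40
  {A}: scan cost=250, card=250
  {CD}: card=3600; try (C,hash)→1980, (D,merge)→2430, (C,merge)→2460, (D,hash)→2640, (C,nl_idx)→4800, (D,nl)→18120 …(+1); best=1980 via (C,hash)
  {BD}: card=600; try (B,hash)→780, (B,nl_idx)→1650, (D,merge)→1670, (B,merge)→1780, (D,hash)→2480, (D,nl)→6040 …(+1); best=780 via (B,hash)
  {AD}: card=1500; try (A,nl_idx)→2850, (D,hash)→2900, (A,merge)→3750, (D,merge)→3850, (A,hash)→4300, (A,nl)→37650 …(+1); best=2850 via (A,nl_idx)
  {BC}: card=960; try (B,hash)→720, (C,merge)→1280, (C,nl_idx)→1280, (B,merge)→1360, (C,hash)→1760, (B,nl_idx)→1800 …(+2); best=720 via (B,hash)
  {AC}: card=6000; try (C,hash)→2180, (A,merge)→3330, (C,merge)→3460, (A,hash)→4240, (A,nl_idx)→7080, (C,nl_idx)→8000 …(+2); best=2180 via (C,hash)
  {AB}: card=500; try (A,nl_idx)→860, (B,hash)→980, (B,nl_idx)→2250, (A,merge)→2570, (B,merge)→2780, (A,hash)→4080 …(+2); best=860 via (A,nl_idx)
  {BCD}: card=2880; try (C,hash)→3060, (D,hash)→4080, (B,hash)→6060, (C,nl_idx)→7860, (C,merge)→8340, (D,merge)→12630 …(+5); best=3060 via (C,hash)
  {ACD}: card=7200; try (C,hash)→6030, (A,hash)→9580, (D,hash)→10580, (C,nl_idx)→20550, (C,merge)→21810, (A,nl_idx)→37980 …(+5); best=6030 via (C,hash)
  {ABD}: card=300; try (D,hash)→3760, (B,hash)→4830, (A,hash)→5380, (A,nl_idx)→5880, (D,merge)→7210, (A,merge)→9630 …(+5); best=3760 via (D,hash)
  {ABC}: card=2400; try (C,hash)→3040, (A,hash)→5680, (C,nl_idx)→6760, (C,merge)→6820, (B,hash)→8660, (A,nl_idx)→10800 …(+6); best=3040 via (C,hash)
  {ABCD}: card=288; try (C,hash)→5740, (C,nl_idx)→6148, (C,merge)→7720, (D,hash)→7840, (A,hash)→9940, (B,hash)→13710 …(+9); best=5740 via (C,hash)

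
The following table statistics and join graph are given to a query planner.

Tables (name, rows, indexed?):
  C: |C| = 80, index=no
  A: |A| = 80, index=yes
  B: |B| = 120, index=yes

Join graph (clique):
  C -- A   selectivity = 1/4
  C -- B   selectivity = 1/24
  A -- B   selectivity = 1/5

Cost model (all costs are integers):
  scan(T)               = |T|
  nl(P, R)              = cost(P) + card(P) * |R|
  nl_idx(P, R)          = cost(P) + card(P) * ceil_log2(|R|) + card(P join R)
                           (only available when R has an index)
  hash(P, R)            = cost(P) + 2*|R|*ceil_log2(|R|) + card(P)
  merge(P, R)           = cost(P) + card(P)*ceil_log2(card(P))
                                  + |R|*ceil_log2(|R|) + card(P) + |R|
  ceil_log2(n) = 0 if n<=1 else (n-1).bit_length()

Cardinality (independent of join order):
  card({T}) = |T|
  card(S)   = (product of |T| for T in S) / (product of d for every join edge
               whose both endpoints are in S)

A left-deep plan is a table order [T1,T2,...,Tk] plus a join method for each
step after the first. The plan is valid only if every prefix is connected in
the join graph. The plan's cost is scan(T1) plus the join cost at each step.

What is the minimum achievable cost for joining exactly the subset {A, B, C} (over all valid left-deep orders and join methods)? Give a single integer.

Selinger DP over subsets of {A,B,C}:
  {C}: scan cost=80, card=80
  {A}: scan cost=80, card=80
  {B}: scan cost=120, card=120
  {AC}: card=1600; try (C,hash)→1280, (A,hash)→1280, (C,merge)→1360, (A,merge)→1360, (A,nl_idx)→2240, (C,nl)→6480 …(+1); best=1280 via (C,hash)
  {BC}: card=400; try (B,nl_idx)→1040, (C,hash)→1360, (B,merge)→1680, (C,merge)→1720, (B,hash)→1840, (B,nl)→9680 …(+1); best=1040 via (B,nl_idx)
  {AB}: card=1920; try (A,hash)→1360, (B,merge)→1680, (A,merge)→1720, (B,hash)→1840, (B,nl_idx)→2560, (A,nl_idx)→2880 …(+2); best=1360 via (A,hash)
  {ABC}: card=1600; try (A,hash)→2560, (C,hash)→4400, (B,hash)→4560, (A,nl_idx)→5440, (A,merge)→5680, (B,nl_idx)→14080 …(+5); best=2560 via (A,hash)

2560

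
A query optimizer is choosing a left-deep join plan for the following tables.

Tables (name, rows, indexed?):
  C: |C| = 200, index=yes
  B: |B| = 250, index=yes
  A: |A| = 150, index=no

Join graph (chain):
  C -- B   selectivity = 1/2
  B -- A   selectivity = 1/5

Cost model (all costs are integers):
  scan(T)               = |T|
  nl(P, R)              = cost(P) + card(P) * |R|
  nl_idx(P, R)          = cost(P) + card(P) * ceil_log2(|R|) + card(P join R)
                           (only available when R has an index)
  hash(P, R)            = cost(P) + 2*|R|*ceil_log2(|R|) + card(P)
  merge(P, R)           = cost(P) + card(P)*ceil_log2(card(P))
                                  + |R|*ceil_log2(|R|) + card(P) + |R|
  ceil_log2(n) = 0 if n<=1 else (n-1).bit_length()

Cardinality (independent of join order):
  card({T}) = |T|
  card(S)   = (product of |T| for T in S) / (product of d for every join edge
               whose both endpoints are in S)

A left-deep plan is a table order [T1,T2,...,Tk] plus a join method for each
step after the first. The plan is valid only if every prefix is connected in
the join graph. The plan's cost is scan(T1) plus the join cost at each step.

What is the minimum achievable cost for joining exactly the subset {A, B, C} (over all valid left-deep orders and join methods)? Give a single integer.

13600

Selinger DP over subsets of {A,B,C}:
  {C}: scan cost=200, card=200
  {B}: scan cost=250, card=250
  {A}: scan cost=150, card=150
  {BC}: card=25000; try (C,hash)→3700, (B,merge)→4250, (C,merge)→4300, (B,hash)→4400, (B,nl_idx)→26800, (C,nl_idx)→27250 …(+2); best=3700 via (C,hash)
  {AB}: card=7500; try (A,hash)→2900, (B,merge)→3750, (A,merge)→3850, (B,hash)→4300, (B,nl_idx)→8850, (B,nl)→37650 …(+1); best=2900 via (A,hash)
  {ABC}: card=750000; try (C,hash)→13600, (A,hash)→31100, (C,merge)→109700, (A,merge)→405050, (C,nl_idx)→812900, (C,nl)→1502900 …(+1); best=13600 via (C,hash)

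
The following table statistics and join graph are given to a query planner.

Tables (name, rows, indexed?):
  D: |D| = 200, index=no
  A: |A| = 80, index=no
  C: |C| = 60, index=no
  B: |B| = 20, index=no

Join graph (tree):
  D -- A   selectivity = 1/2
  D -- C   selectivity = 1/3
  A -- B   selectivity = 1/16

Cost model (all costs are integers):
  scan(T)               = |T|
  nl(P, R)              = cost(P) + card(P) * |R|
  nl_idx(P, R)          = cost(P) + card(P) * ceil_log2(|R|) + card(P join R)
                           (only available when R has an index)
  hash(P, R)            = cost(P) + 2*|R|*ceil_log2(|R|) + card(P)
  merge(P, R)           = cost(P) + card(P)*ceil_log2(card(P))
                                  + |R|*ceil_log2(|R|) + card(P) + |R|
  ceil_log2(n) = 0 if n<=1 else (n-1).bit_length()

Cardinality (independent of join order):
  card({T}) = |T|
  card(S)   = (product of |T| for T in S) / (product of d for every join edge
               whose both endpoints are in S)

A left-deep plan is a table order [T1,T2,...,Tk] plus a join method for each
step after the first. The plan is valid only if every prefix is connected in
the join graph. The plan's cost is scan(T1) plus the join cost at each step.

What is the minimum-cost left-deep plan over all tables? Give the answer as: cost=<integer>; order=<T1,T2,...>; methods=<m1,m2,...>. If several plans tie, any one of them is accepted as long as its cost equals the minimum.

cost=13680; order=A,B,D,C; methods=hash,merge,hash

Selinger DP (subsets sized 1..n):
  {D}: scan cost=200, card=200
  {A}: scan cost=80, card=80
  {C}: scan cost=60, card=60
  {B}: scan cost=20, card=20
  {AD}: card=8000; try (A,hash)→1520, (D,merge)→2520, (A,merge)→2640, (D,hash)→3360, (D,nl)→16080, (A,nl)→16200; best=1520 via (A,hash)
  {CD}: card=4000; try (C,hash)→1120, (D,merge)→2280, (C,merge)→2420, (D,hash)→3320, (D,nl)→12060, (C,nl)→12200; best=1120 via (C,hash)
  {AB}: card=100; try (B,hash)→360, (A,merge)→780, (B,merge)→840, (A,hash)→1160, (A,nl)→1620, (B,nl)→1680; best=360 via (B,hash)
  {ACD}: card=160000; try (A,hash)→6240, (C,hash)→10240, (A,merge)→53760, (C,merge)→113940, (A,nl)→321120, (C,nl)→481520; best=6240 via (A,hash)
  {ABD}: card=10000; try (D,merge)→2960, (D,hash)→3660, (B,hash)→9720, (D,nl)→20360, (B,merge)→113640, (B,nl)→161520; best=2960 via (D,merge)
  {ABCD}: card=200000; try (C,hash)→13680, (C,merge)→153380, (B,hash)→166440, (C,nl)→602960, (B,merge)→3046360, (B,nl)→3206240; best=13680 via (C,hash)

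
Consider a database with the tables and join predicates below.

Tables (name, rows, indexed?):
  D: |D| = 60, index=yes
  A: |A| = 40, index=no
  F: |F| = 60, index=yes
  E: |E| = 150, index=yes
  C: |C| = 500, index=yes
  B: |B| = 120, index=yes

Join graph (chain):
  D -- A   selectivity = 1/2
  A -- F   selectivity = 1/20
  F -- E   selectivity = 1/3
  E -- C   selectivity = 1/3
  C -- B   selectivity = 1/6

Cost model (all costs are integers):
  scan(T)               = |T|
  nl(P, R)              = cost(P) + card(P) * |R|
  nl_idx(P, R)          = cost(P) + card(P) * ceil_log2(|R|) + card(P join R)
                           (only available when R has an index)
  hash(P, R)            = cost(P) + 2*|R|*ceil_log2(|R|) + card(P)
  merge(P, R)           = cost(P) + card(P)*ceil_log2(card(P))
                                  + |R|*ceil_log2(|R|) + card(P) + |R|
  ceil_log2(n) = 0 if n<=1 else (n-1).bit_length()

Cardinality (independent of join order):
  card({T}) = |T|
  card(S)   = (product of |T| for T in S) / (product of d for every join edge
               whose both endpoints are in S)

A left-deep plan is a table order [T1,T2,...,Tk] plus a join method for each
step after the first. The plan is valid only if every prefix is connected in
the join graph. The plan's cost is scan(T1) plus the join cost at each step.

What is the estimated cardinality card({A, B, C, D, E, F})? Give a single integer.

600000000

Tables in S: A(40), B(120), C(500), D(60), E(150), F(60)
Edges inside S: D-A(d=2), A-F(d=20), F-E(d=3), E-C(d=3), C-B(d=6)
numerator = 40 * 120 * 500 * 60 * 150 * 60 = 1296000000000
denominator = 2 * 20 * 3 * 3 * 6 = 2160
card(S) = 1296000000000 / 2160 = 600000000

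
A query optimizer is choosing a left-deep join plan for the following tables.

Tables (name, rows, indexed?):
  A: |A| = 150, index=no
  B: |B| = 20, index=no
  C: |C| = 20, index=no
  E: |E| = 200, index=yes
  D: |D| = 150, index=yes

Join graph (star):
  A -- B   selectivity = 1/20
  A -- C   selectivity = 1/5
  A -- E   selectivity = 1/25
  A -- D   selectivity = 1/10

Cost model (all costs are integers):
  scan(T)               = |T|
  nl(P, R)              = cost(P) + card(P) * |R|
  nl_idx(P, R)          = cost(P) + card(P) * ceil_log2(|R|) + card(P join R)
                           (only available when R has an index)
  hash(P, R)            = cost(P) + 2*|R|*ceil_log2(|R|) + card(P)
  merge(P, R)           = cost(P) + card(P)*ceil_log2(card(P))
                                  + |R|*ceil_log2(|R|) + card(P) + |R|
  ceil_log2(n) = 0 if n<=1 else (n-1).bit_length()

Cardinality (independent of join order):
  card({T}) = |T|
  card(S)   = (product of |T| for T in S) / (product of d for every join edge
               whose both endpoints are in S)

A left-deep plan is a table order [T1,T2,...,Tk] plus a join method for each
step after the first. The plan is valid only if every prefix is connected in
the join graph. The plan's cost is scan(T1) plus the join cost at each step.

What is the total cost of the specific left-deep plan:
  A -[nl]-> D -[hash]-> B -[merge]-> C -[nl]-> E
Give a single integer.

step 1: scan A: cost=150, card=150
step 2: join D via nl
    card(P join D) = 150*150/(10) = 2250
    cost = 150 + 150*150 = 22650
step 3: join B via hash
    card(P join B) = 2250*20/(20) = 2250
    cost = 22650 + 2*20*5 + 2250 = 25100
step 4: join C via merge
    card(P join C) = 2250*20/(5) = 9000
    cost = 25100 + 2250*12 + 20*5 + 2250 + 20 = 54470
step 5: join E via nl
    card(P join E) = 9000*200/(25) = 72000
    cost = 54470 + 9000*200 = 1854470

1854470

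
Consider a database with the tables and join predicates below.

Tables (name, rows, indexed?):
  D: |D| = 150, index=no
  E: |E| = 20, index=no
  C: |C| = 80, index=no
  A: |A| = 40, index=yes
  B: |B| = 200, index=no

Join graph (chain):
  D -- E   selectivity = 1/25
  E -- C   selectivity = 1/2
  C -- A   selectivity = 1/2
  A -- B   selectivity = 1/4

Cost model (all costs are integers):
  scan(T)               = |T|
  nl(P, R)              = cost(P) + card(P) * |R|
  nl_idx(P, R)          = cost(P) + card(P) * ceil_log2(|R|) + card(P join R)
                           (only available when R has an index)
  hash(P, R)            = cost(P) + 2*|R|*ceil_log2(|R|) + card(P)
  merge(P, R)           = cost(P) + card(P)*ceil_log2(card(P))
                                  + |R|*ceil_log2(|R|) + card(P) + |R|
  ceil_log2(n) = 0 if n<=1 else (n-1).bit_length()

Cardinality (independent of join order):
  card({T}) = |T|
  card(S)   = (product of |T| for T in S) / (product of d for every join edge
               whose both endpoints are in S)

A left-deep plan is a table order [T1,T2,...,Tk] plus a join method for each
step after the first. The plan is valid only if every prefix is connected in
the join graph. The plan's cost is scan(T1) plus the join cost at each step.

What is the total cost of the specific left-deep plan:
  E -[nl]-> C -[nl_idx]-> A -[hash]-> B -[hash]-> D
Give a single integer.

844020

step 1: scan E: cost=20, card=20
step 2: join C via nl
    card(P join C) = 20*80/(2) = 800
    cost = 20 + 20*80 = 1620
step 3: join A via nl_idx
    card(P join A) = 800*40/(2) = 16000
    cost = 1620 + 800*6 + 16000 = 22420
step 4: join B via hash
    card(P join B) = 16000*200/(4) = 800000
    cost = 22420 + 2*200*8 + 16000 = 41620
step 5: join D via hash
    card(P join D) = 800000*150/(25) = 4800000
    cost = 41620 + 2*150*8 + 800000 = 844020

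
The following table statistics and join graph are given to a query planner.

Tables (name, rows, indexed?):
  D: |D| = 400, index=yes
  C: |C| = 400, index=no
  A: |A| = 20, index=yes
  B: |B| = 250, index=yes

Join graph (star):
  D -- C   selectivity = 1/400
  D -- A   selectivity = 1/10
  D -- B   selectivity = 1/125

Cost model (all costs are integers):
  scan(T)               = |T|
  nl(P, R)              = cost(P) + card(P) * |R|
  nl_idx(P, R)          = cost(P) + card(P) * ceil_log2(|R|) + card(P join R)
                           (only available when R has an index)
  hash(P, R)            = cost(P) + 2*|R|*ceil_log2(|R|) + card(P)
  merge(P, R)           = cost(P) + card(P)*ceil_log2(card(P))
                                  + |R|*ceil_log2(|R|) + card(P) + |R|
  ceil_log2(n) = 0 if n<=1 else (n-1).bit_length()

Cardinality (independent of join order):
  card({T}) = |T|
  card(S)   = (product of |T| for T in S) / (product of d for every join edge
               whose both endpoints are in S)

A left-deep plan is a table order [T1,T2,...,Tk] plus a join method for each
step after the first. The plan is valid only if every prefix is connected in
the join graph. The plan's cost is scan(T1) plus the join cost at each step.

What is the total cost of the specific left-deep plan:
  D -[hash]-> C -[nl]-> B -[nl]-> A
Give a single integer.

124000

step 1: scan D: cost=400, card=400
step 2: join C via hash
    card(P join C) = 400*400/(400) = 400
    cost = 400 + 2*400*9 + 400 = 8000
step 3: join B via nl
    card(P join B) = 400*250/(125) = 800
    cost = 8000 + 400*250 = 108000
step 4: join A via nl
    card(P join A) = 800*20/(10) = 1600
    cost = 108000 + 800*20 = 124000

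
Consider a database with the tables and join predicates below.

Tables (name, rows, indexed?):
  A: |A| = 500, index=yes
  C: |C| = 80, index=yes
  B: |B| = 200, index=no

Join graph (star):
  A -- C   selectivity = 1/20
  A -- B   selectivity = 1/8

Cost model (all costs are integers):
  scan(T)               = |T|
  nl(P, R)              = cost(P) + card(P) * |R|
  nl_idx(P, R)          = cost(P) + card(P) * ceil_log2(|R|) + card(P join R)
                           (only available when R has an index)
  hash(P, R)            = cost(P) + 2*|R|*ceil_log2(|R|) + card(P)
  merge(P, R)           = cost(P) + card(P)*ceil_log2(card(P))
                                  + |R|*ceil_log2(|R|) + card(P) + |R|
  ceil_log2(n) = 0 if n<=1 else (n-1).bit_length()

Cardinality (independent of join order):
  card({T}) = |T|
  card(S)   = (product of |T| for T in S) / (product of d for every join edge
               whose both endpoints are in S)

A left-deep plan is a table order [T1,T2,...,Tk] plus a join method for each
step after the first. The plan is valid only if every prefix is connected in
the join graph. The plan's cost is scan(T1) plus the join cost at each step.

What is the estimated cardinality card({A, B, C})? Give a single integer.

Tables in S: A(500), B(200), C(80)
Edges inside S: A-C(d=20), A-B(d=8)
numerator = 500 * 200 * 80 = 8000000
denominator = 20 * 8 = 160
card(S) = 8000000 / 160 = 50000

50000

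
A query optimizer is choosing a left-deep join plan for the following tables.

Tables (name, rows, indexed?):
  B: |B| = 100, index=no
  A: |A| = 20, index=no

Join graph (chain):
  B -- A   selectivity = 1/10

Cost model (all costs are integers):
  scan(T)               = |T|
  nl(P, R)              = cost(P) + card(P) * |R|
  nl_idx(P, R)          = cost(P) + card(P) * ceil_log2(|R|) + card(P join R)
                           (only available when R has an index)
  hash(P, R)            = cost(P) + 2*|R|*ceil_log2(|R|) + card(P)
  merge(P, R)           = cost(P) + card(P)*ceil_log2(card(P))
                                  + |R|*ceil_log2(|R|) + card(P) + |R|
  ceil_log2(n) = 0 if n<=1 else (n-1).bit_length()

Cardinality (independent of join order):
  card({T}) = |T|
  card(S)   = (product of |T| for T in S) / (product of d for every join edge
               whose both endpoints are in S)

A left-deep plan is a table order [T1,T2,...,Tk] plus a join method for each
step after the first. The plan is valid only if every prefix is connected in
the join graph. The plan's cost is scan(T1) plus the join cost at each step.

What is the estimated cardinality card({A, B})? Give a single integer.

200

Tables in S: A(20), B(100)
Edges inside S: B-A(d=10)
numerator = 20 * 100 = 2000
denominator = 10 = 10
card(S) = 2000 / 10 = 200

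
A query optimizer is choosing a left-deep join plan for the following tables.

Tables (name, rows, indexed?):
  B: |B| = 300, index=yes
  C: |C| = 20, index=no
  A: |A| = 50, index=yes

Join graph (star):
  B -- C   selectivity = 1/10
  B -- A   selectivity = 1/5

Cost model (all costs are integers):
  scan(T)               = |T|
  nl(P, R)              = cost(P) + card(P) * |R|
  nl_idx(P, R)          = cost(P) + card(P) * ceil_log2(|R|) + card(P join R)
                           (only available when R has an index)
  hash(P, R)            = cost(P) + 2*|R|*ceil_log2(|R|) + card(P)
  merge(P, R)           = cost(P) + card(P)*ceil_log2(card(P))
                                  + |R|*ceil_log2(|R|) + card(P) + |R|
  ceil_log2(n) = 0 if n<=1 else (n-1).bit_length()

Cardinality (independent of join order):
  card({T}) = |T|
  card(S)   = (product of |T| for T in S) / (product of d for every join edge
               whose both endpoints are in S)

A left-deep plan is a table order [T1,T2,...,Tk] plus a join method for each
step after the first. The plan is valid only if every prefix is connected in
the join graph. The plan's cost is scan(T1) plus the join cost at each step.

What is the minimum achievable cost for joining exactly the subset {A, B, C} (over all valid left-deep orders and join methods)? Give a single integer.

2000

Selinger DP over subsets of {A,B,C}:
  {B}: scan cost=300, card=300
  {C}: scan cost=20, card=20
  {A}: scan cost=50, card=50
  {BC}: card=600; try (C,hash)→800, (B,nl_idx)→800, (B,merge)→3140, (C,merge)→3420, (B,hash)→5440, (B,nl)→6020 …(+1); best=800 via (C,hash)
  {AB}: card=3000; try (A,hash)→1200, (B,merge)→3400, (B,nl_idx)→3500, (A,merge)→3650, (A,nl_idx)→5100, (B,hash)→5500 …(+2); best=1200 via (A,hash)
  {ABC}: card=6000; try (A,hash)→2000, (C,hash)→4400, (A,merge)→7750, (A,nl_idx)→10400, (A,nl)→30800, (C,merge)→40320 …(+1); best=2000 via (A,hash)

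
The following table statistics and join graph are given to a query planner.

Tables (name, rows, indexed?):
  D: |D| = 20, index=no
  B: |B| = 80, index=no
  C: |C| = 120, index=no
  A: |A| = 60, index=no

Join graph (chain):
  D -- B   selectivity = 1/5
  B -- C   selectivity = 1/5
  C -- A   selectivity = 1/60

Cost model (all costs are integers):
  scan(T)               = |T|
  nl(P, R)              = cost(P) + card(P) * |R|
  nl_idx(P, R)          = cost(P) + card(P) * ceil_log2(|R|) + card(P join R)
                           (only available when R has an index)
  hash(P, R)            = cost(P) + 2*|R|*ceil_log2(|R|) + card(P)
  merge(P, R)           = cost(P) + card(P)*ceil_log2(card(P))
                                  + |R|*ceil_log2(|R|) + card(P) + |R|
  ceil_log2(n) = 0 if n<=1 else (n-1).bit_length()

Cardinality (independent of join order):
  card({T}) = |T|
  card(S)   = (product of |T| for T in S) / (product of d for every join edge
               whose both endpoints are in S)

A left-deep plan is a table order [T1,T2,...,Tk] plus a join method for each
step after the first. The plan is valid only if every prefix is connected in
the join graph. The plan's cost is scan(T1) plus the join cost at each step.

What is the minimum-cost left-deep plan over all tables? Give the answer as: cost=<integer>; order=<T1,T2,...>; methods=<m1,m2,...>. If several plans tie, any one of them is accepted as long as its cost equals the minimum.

Selinger DP (subsets sized 1..n):
  {D}: scan cost=20, card=20
  {B}: scan cost=80, card=80
  {C}: scan cost=120, card=120
  {A}: scan cost=60, card=60
  {BD}: card=320; try (D,hash)→360, (B,merge)→780, (D,merge)→840, (B,hash)→1160, (B,nl)→1620, (D,nl)→1680; best=360 via (D,hash)
  {BC}: card=1920; try (B,hash)→1360, (C,merge)→1680, (B,merge)→1720, (C,hash)→1840, (C,nl)→9680, (B,nl)→9720; best=1360 via (B,hash)
  {AC}: card=120; try (A,hash)→960, (C,merge)→1440, (A,merge)→1500, (C,hash)→1800, (C,nl)→7260, (A,nl)→7320; best=960 via (A,hash)
  {BCD}: card=7680; try (C,hash)→2360, (D,hash)→3480, (C,merge)→4520, (D,merge)→24520, (C,nl)→38760, (D,nl)→39760; best=2360 via (C,hash)
  {ABC}: card=1920; try (B,hash)→2200, (B,merge)→2560, (A,hash)→4000, (B,nl)→10560, (A,merge)→24820, (A,nl)→116560; best=2200 via (B,hash)
  {ABCD}: card=7680; try (D,hash)→4320, (A,hash)→10760, (D,merge)→25360, (D,nl)→40600, (A,merge)→110300, (A,nl)→463160; best=4320 via (D,hash)

cost=4320; order=C,A,B,D; methods=hash,hash,hash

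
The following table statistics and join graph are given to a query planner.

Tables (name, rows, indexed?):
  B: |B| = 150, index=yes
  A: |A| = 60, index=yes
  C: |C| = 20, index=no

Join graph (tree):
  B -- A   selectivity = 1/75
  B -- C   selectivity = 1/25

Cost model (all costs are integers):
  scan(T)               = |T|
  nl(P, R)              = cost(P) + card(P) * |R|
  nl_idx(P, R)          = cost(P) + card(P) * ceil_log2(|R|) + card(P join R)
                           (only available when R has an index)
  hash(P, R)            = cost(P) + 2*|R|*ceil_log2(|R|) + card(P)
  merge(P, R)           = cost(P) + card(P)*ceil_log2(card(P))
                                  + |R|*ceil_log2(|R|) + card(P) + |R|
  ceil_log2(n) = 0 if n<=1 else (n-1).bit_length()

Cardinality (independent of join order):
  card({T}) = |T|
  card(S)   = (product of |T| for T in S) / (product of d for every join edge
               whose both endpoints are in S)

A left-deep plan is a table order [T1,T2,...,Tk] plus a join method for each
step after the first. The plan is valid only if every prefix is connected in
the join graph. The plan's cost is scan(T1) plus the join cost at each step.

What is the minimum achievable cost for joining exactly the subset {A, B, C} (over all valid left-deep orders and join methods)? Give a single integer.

980

Selinger DP over subsets of {A,B,C}:
  {B}: scan cost=150, card=150
  {A}: scan cost=60, card=60
  {C}: scan cost=20, card=20
  {AB}: card=120; try (B,nl_idx)→660, (A,hash)→1020, (A,nl_idx)→1170, (B,merge)→1830, (A,merge)→1920, (B,hash)→2520 …(+2); best=660 via (B,nl_idx)
  {BC}: card=120; try (B,nl_idx)→300, (C,hash)→500, (B,merge)→1490, (C,merge)→1620, (B,hash)→2440, (B,nl)→3020 …(+1); best=300 via (B,nl_idx)
  {ABC}: card=96; try (C,hash)→980, (A,nl_idx)→1116, (A,hash)→1140, (A,merge)→1680, (C,merge)→1740, (C,nl)→3060 …(+1); best=980 via (C,hash)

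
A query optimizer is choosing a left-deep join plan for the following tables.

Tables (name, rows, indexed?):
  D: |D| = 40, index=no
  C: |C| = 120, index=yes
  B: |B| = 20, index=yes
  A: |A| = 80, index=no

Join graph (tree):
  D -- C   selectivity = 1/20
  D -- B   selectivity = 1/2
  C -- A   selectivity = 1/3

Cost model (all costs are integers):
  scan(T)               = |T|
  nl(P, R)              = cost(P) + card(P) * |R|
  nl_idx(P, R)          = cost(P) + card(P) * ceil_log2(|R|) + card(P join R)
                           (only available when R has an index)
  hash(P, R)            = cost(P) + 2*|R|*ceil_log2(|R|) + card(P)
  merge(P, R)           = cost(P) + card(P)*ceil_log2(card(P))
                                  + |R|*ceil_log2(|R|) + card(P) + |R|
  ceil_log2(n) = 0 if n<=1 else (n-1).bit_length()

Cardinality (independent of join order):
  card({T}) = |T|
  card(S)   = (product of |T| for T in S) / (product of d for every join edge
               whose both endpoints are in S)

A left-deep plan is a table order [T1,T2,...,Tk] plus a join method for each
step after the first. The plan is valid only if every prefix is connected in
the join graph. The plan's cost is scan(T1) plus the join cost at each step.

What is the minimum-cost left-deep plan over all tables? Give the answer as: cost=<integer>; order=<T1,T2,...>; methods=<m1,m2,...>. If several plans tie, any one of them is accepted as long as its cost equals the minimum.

Selinger DP (subsets sized 1..n):
  {D}: scan cost=40, card=40
  {C}: scan cost=120, card=120
  {B}: scan cost=20, card=20
  {A}: scan cost=80, card=80
  {CD}: card=240; try (C,nl_idx)→560, (D,hash)→720, (C,merge)→1280, (D,merge)→1360, (C,hash)→1760, (C,nl)→4840 …(+1); best=560 via (C,nl_idx)
  {BD}: card=400; try (B,hash)→280, (D,merge)→420, (B,merge)→440, (D,hash)→520, (B,nl_idx)→640, (D,nl)→820 …(+1); best=280 via (B,hash)
  {AC}: card=3200; try (A,hash)→1360, (C,merge)→1680, (A,merge)→1720, (C,hash)→1840, (C,nl_idx)→3840, (C,nl)→9680 …(+1); best=1360 via (A,hash)
  {BCD}: card=2400; try (B,hash)→1000, (C,hash)→2360, (B,merge)→2840, (B,nl_idx)→4160, (C,merge)→5240, (B,nl)→5360 …(+2); best=1000 via (B,hash)
  {ACD}: card=6400; try (A,hash)→1920, (A,merge)→3360, (D,hash)→5040, (A,nl)→19760, (D,merge)→43240, (D,nl)→129360; best=1920 via (A,hash)
  {ABCD}: card=64000; try (A,hash)→4520, (B,hash)→8520, (A,merge)→32840, (B,merge)→91640, (B,nl_idx)→97920, (B,nl)→129920 …(+1); best=4520 via (A,hash)

cost=4520; order=D,C,B,A; methods=nl_idx,hash,hash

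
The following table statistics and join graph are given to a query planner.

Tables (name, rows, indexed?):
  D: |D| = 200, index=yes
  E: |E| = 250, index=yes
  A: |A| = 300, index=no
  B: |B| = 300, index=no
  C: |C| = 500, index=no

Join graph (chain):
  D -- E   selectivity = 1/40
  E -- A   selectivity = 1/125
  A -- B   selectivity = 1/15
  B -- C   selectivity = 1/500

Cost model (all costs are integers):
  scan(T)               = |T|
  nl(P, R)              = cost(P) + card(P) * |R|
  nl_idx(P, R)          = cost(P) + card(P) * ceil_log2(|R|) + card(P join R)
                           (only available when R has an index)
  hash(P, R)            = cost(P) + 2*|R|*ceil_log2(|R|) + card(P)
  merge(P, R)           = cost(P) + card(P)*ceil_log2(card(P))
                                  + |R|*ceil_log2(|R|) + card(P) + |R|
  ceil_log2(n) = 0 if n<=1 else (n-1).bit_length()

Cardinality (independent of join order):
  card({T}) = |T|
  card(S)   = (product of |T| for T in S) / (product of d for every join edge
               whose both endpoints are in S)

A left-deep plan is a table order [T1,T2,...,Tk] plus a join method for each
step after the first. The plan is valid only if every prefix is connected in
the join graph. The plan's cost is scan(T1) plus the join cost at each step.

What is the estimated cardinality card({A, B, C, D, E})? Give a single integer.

60000

Tables in S: A(300), B(300), C(500), D(200), E(250)
Edges inside S: D-E(d=40), E-A(d=125), A-B(d=15), B-C(d=500)
numerator = 300 * 300 * 500 * 200 * 250 = 2250000000000
denominator = 40 * 125 * 15 * 500 = 37500000
card(S) = 2250000000000 / 37500000 = 60000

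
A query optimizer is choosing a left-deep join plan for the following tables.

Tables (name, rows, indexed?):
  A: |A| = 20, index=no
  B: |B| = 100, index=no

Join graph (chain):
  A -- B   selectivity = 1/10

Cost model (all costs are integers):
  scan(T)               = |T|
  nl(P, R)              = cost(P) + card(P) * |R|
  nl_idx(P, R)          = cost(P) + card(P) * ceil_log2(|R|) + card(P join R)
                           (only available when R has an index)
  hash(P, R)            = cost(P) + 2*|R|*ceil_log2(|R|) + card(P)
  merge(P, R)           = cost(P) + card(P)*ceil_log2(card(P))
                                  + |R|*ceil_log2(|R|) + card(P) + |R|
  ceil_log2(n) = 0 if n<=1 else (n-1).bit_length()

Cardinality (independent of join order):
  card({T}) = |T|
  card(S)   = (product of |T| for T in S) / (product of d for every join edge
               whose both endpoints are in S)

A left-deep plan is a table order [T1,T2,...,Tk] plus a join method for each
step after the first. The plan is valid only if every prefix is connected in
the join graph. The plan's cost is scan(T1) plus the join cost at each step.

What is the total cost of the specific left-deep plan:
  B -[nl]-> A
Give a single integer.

2100

step 1: scan B: cost=100, card=100
step 2: join A via nl
    card(P join A) = 100*20/(10) = 200
    cost = 100 + 100*20 = 2100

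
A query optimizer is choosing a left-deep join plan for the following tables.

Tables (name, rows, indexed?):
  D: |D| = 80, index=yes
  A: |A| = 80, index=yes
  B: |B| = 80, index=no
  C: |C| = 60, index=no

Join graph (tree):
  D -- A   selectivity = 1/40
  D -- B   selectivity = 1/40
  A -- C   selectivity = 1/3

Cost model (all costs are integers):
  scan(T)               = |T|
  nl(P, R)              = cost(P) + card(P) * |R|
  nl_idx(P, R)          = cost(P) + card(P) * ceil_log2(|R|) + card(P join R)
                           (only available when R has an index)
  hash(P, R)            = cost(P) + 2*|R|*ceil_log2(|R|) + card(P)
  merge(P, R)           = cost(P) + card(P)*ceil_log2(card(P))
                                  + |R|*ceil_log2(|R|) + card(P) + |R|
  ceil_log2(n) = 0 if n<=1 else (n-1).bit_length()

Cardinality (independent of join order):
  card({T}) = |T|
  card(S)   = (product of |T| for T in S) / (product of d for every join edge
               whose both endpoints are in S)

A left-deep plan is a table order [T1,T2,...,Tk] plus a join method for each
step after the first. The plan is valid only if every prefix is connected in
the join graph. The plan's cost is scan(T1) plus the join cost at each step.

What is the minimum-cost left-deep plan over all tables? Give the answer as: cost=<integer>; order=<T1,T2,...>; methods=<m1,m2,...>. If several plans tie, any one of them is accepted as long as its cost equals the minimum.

cost=3120; order=A,D,B,C; methods=nl_idx,hash,hash

Selinger DP (subsets sized 1..n):
  {D}: scan cost=80, card=80
  {A}: scan cost=80, card=80
  {B}: scan cost=80, card=80
  {C}: scan cost=60, card=60
  {AD}: card=160; try (D,nl_idx)→800, (A,nl_idx)→800, (D,hash)→1280, (A,hash)→1280, (D,merge)→1360, (A,merge)→1360 …(+2); best=800 via (D,nl_idx)
  {BD}: card=160; try (D,nl_idx)→800, (D,hash)→1280, (B,hash)→1280, (D,merge)→1360, (B,merge)→1360, (D,nl)→6480 …(+1); best=800 via (D,nl_idx)
  {AC}: card=1600; try (C,hash)→880, (A,merge)→1120, (C,merge)→1140, (A,hash)→1240, (A,nl_idx)→2080, (A,nl)→4860 …(+1); best=880 via (C,hash)
  {ABD}: card=320; try (B,hash)→2080, (A,hash)→2080, (A,nl_idx)→2240, (B,merge)→2880, (A,merge)→2880, (B,nl)→13600 …(+1); best=2080 via (B,hash)
  {ACD}: card=3200; try (C,hash)→1680, (C,merge)→2660, (D,hash)→3600, (C,nl)→10400, (D,nl_idx)→15280, (D,merge)→20720 …(+1); best=1680 via (C,hash)
  {ABCD}: card=6400; try (C,hash)→3120, (C,merge)→5700, (B,hash)→6000, (C,nl)→21280, (B,merge)→43920, (B,nl)→257680; best=3120 via (C,hash)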